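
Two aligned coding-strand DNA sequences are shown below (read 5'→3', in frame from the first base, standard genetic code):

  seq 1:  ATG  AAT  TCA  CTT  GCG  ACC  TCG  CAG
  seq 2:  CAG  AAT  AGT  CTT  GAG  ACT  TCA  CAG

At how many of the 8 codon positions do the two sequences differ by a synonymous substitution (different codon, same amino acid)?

3

Codon 1: ATG Met / CAG Gln — nonsynonymous.
Codon 2: AAT Asn / AAT Asn — identical.
Codon 3: TCA Ser / AGT Ser — synonymous.
Codon 4: CTT Leu / CTT Leu — identical.
Codon 5: GCG Ala / GAG Glu — nonsynonymous.
Codon 6: ACC Thr / ACT Thr — synonymous.
Codon 7: TCG Ser / TCA Ser — synonymous.
Codon 8: CAG Gln / CAG Gln — identical.
Synonymous differences: 3.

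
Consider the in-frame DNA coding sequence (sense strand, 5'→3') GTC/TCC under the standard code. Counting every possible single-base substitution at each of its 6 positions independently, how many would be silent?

6

Codon 1 (GTC, Val): 3 synonymous substitutions.
Codon 2 (TCC, Ser): 3 synonymous substitutions.
Total: 3 + 3 = 6.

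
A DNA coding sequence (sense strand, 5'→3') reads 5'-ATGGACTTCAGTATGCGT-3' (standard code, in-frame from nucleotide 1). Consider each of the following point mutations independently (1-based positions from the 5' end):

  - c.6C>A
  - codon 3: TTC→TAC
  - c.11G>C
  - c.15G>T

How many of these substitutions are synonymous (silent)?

0

Codon 2: GAC (Asp) → GAA (Glu) — missense.
Codon 3: TTC (Phe) → TAC (Tyr) — missense.
Codon 4: AGT (Ser) → ACT (Thr) — missense.
Codon 5: ATG (Met) → ATT (Ile) — missense.
Synonymous: 0 of 4.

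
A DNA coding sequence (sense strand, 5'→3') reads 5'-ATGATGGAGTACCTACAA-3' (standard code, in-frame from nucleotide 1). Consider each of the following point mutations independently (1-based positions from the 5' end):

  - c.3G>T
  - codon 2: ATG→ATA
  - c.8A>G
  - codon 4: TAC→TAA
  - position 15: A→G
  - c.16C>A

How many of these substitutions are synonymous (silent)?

Codon 1: ATG (Met) → ATT (Ile) — missense.
Codon 2: ATG (Met) → ATA (Ile) — missense.
Codon 3: GAG (Glu) → GGG (Gly) — missense.
Codon 4: TAC (Tyr) → TAA (Stop) — nonsense.
Codon 5: CTA (Leu) → CTG (Leu) — synonymous.
Codon 6: CAA (Gln) → AAA (Lys) — missense.
Synonymous: 1 of 6.

1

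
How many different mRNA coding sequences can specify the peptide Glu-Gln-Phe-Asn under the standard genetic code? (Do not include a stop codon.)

16

Glu: 2 codons.
Gln: 2 codons.
Phe: 2 codons.
Asn: 2 codons.
2 × 2 × 2 × 2 = 16.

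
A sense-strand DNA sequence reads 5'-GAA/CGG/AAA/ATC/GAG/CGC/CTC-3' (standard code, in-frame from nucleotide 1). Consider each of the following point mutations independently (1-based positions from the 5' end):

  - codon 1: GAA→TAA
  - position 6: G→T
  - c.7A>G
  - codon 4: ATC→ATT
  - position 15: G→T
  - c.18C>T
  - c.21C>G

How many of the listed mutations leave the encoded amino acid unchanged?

4

Codon 1: GAA (Glu) → TAA (Stop) — nonsense.
Codon 2: CGG (Arg) → CGT (Arg) — synonymous.
Codon 3: AAA (Lys) → GAA (Glu) — missense.
Codon 4: ATC (Ile) → ATT (Ile) — synonymous.
Codon 5: GAG (Glu) → GAT (Asp) — missense.
Codon 6: CGC (Arg) → CGT (Arg) — synonymous.
Codon 7: CTC (Leu) → CTG (Leu) — synonymous.
Synonymous: 4 of 7.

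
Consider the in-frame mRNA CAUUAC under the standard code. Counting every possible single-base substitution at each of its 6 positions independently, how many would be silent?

2

Codon 1 (CAU, His): 1 synonymous substitution.
Codon 2 (UAC, Tyr): 1 synonymous substitution.
Total: 1 + 1 = 2.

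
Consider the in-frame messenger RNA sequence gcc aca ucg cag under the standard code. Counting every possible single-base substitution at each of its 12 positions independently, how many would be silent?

10

Codon 1 (GCC, Ala): 3 synonymous substitutions.
Codon 2 (ACA, Thr): 3 synonymous substitutions.
Codon 3 (UCG, Ser): 3 synonymous substitutions.
Codon 4 (CAG, Gln): 1 synonymous substitution.
Total: 3 + 3 + 3 + 1 = 10.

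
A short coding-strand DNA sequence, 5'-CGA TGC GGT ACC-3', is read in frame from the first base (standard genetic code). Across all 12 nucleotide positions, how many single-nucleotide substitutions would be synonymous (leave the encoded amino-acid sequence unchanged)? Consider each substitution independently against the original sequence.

Codon 1 (CGA, Arg): 4 synonymous substitutions.
Codon 2 (TGC, Cys): 1 synonymous substitution.
Codon 3 (GGT, Gly): 3 synonymous substitutions.
Codon 4 (ACC, Thr): 3 synonymous substitutions.
Total: 4 + 1 + 3 + 3 = 11.

11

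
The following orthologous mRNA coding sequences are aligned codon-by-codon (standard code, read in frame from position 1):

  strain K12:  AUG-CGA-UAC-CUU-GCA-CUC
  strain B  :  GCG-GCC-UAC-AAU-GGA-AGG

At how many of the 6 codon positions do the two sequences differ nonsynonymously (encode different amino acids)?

5

Codon 1: AUG Met / GCG Ala — nonsynonymous.
Codon 2: CGA Arg / GCC Ala — nonsynonymous.
Codon 3: UAC Tyr / UAC Tyr — identical.
Codon 4: CUU Leu / AAU Asn — nonsynonymous.
Codon 5: GCA Ala / GGA Gly — nonsynonymous.
Codon 6: CUC Leu / AGG Arg — nonsynonymous.
Nonsynonymous differences: 5.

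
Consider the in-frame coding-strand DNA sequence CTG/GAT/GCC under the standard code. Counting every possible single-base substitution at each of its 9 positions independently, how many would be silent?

8

Codon 1 (CTG, Leu): 4 synonymous substitutions.
Codon 2 (GAT, Asp): 1 synonymous substitution.
Codon 3 (GCC, Ala): 3 synonymous substitutions.
Total: 4 + 1 + 3 = 8.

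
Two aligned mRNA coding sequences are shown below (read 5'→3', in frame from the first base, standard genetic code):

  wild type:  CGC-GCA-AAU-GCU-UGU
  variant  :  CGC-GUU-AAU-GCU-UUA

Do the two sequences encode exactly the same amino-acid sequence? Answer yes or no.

no

Codon 1: CGC Arg / CGC Arg — identical.
Codon 2: GCA Ala / GUU Val — nonsynonymous.
Codon 3: AAU Asn / AAU Asn — identical.
Codon 4: GCU Ala / GCU Ala — identical.
Codon 5: UGU Cys / UUA Leu — nonsynonymous.
Nonsynonymous differences: 2 → different protein.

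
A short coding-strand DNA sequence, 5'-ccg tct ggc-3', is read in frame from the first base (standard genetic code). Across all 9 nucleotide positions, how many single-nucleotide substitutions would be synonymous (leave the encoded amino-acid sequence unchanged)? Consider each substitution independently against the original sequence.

9

Codon 1 (CCG, Pro): 3 synonymous substitutions.
Codon 2 (TCT, Ser): 3 synonymous substitutions.
Codon 3 (GGC, Gly): 3 synonymous substitutions.
Total: 3 + 3 + 3 = 9.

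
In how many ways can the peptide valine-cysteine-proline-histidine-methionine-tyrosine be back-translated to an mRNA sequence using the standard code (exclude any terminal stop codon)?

Val: 4 codons.
Cys: 2 codons.
Pro: 4 codons.
His: 2 codons.
Met: 1 codon.
Tyr: 2 codons.
4 × 2 × 4 × 2 × 1 × 2 = 128.

128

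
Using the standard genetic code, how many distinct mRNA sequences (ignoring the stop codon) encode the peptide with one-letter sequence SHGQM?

96

Ser: 6 codons.
His: 2 codons.
Gly: 4 codons.
Gln: 2 codons.
Met: 1 codon.
6 × 2 × 4 × 2 × 1 = 96.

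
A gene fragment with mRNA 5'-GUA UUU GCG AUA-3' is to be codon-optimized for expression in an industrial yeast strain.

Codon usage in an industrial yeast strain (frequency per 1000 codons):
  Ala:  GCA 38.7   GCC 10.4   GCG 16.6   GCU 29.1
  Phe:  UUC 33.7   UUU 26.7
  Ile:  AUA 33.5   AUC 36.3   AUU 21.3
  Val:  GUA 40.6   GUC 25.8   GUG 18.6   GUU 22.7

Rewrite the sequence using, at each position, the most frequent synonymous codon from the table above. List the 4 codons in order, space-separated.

Codon 1 (Val): best is GUA at 40.6.
Codon 2 (Phe): best is UUC at 33.7.
Codon 3 (Ala): best is GCA at 38.7.
Codon 4 (Ile): best is AUC at 36.3.

GUA UUC GCA AUC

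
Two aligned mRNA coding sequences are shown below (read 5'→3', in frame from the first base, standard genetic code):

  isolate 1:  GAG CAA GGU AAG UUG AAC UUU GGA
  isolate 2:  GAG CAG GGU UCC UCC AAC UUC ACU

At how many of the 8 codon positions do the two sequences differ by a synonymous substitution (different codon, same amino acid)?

Codon 1: GAG Glu / GAG Glu — identical.
Codon 2: CAA Gln / CAG Gln — synonymous.
Codon 3: GGU Gly / GGU Gly — identical.
Codon 4: AAG Lys / UCC Ser — nonsynonymous.
Codon 5: UUG Leu / UCC Ser — nonsynonymous.
Codon 6: AAC Asn / AAC Asn — identical.
Codon 7: UUU Phe / UUC Phe — synonymous.
Codon 8: GGA Gly / ACU Thr — nonsynonymous.
Synonymous differences: 2.

2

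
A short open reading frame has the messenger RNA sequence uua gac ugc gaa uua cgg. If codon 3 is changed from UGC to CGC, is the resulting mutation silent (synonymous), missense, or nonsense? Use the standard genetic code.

Position 7 falls in codon 3: UGC → Cys.
After the substitution the codon is CGC → Arg.
Cys ≠ Arg, so this is a missense mutation.

missense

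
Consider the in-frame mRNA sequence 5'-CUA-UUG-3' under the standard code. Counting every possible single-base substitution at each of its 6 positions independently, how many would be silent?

Codon 1 (CUA, Leu): 4 synonymous substitutions.
Codon 2 (UUG, Leu): 2 synonymous substitutions.
Total: 4 + 2 = 6.

6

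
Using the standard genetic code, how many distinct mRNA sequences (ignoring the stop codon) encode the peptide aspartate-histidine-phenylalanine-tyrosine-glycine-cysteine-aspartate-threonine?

1024

Asp: 2 codons.
His: 2 codons.
Phe: 2 codons.
Tyr: 2 codons.
Gly: 4 codons.
Cys: 2 codons.
Asp: 2 codons.
Thr: 4 codons.
2 × 2 × 2 × 2 × 4 × 2 × 2 × 4 = 1024.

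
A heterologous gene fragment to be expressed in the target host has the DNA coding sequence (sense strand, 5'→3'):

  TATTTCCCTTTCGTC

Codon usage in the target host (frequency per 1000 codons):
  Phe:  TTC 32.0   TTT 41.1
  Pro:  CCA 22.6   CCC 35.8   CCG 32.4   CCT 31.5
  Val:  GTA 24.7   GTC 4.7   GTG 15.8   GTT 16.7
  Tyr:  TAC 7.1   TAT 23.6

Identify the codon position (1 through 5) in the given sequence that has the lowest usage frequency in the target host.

5

Codon 1 TAT (Tyr): 23.6 per 1000.
Codon 2 TTC (Phe): 32.0 per 1000.
Codon 3 CCT (Pro): 31.5 per 1000.
Codon 4 TTC (Phe): 32.0 per 1000.
Codon 5 GTC (Val): 4.7 per 1000.
Lowest frequency is 4.7 at codon 5.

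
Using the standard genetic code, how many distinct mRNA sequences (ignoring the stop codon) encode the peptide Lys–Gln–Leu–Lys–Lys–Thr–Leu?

2304

Lys: 2 codons.
Gln: 2 codons.
Leu: 6 codons.
Lys: 2 codons.
Lys: 2 codons.
Thr: 4 codons.
Leu: 6 codons.
2 × 2 × 6 × 2 × 2 × 4 × 6 = 2304.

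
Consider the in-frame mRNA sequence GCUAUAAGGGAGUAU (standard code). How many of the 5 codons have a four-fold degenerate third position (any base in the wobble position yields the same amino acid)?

1

Codon 1 GCU (Ala): third position 4-fold.
Codon 2 AUA (Ile): third position 3-fold.
Codon 3 AGG (Arg): third position 2-fold.
Codon 4 GAG (Glu): third position 2-fold.
Codon 5 UAU (Tyr): third position 2-fold.
Four-fold degenerate third positions: 1.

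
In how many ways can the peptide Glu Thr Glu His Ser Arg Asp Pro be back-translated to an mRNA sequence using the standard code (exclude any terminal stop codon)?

Glu: 2 codons.
Thr: 4 codons.
Glu: 2 codons.
His: 2 codons.
Ser: 6 codons.
Arg: 6 codons.
Asp: 2 codons.
Pro: 4 codons.
2 × 4 × 2 × 2 × 6 × 6 × 2 × 4 = 9216.

9216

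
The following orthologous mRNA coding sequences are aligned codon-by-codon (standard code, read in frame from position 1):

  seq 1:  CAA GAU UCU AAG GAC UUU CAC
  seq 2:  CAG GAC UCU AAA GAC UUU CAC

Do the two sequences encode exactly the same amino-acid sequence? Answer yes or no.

yes

Codon 1: CAA Gln / CAG Gln — synonymous.
Codon 2: GAU Asp / GAC Asp — synonymous.
Codon 3: UCU Ser / UCU Ser — identical.
Codon 4: AAG Lys / AAA Lys — synonymous.
Codon 5: GAC Asp / GAC Asp — identical.
Codon 6: UUU Phe / UUU Phe — identical.
Codon 7: CAC His / CAC His — identical.
Nonsynonymous differences: 0 → same protein.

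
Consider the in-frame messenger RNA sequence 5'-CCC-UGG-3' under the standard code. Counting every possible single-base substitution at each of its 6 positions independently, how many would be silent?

Codon 1 (CCC, Pro): 3 synonymous substitutions.
Codon 2 (UGG, Trp): 0 synonymous substitutions.
Total: 3 + 0 = 3.

3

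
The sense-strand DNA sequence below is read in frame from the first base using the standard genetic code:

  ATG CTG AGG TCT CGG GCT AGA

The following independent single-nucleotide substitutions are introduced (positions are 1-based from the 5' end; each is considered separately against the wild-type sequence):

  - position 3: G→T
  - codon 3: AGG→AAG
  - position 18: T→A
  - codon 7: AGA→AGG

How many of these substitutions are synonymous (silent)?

Codon 1: ATG (Met) → ATT (Ile) — missense.
Codon 3: AGG (Arg) → AAG (Lys) — missense.
Codon 6: GCT (Ala) → GCA (Ala) — synonymous.
Codon 7: AGA (Arg) → AGG (Arg) — synonymous.
Synonymous: 2 of 4.

2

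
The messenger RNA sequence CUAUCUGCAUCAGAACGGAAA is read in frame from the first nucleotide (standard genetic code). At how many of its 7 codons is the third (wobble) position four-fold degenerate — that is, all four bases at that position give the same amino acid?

Codon 1 CUA (Leu): third position 4-fold.
Codon 2 UCU (Ser): third position 4-fold.
Codon 3 GCA (Ala): third position 4-fold.
Codon 4 UCA (Ser): third position 4-fold.
Codon 5 GAA (Glu): third position 2-fold.
Codon 6 CGG (Arg): third position 4-fold.
Codon 7 AAA (Lys): third position 2-fold.
Four-fold degenerate third positions: 5.

5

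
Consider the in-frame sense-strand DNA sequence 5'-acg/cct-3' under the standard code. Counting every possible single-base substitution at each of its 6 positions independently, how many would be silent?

6

Codon 1 (ACG, Thr): 3 synonymous substitutions.
Codon 2 (CCT, Pro): 3 synonymous substitutions.
Total: 3 + 3 = 6.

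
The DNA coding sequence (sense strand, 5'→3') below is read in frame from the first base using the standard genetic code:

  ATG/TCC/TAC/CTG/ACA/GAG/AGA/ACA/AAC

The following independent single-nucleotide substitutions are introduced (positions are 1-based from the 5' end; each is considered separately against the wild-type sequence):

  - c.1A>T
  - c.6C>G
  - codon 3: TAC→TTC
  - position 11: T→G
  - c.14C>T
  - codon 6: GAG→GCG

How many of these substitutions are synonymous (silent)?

Codon 1: ATG (Met) → TTG (Leu) — missense.
Codon 2: TCC (Ser) → TCG (Ser) — synonymous.
Codon 3: TAC (Tyr) → TTC (Phe) — missense.
Codon 4: CTG (Leu) → CGG (Arg) — missense.
Codon 5: ACA (Thr) → ATA (Ile) — missense.
Codon 6: GAG (Glu) → GCG (Ala) — missense.
Synonymous: 1 of 6.

1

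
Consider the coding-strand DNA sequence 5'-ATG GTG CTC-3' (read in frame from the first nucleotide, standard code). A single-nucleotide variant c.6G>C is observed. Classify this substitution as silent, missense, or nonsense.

Position 6 falls in codon 2: GTG → Val.
After the substitution the codon is GTC → Val.
Both encode Val, so the change is synonymous.

silent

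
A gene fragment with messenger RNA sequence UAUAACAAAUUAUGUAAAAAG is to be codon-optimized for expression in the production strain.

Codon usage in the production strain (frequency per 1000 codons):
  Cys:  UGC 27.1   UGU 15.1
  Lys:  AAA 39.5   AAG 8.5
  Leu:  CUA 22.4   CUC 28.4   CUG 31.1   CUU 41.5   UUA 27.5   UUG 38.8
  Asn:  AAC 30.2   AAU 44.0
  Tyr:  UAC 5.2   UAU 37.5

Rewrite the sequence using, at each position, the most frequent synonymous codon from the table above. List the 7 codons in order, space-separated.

Codon 1 (Tyr): best is UAU at 37.5.
Codon 2 (Asn): best is AAU at 44.0.
Codon 3 (Lys): best is AAA at 39.5.
Codon 4 (Leu): best is CUU at 41.5.
Codon 5 (Cys): best is UGC at 27.1.
Codon 6 (Lys): best is AAA at 39.5.
Codon 7 (Lys): best is AAA at 39.5.

UAU AAU AAA CUU UGC AAA AAA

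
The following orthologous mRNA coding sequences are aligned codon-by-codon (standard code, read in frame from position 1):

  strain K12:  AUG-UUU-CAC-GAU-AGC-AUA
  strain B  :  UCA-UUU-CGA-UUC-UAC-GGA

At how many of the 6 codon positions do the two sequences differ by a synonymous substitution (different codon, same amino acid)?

0

Codon 1: AUG Met / UCA Ser — nonsynonymous.
Codon 2: UUU Phe / UUU Phe — identical.
Codon 3: CAC His / CGA Arg — nonsynonymous.
Codon 4: GAU Asp / UUC Phe — nonsynonymous.
Codon 5: AGC Ser / UAC Tyr — nonsynonymous.
Codon 6: AUA Ile / GGA Gly — nonsynonymous.
Synonymous differences: 0.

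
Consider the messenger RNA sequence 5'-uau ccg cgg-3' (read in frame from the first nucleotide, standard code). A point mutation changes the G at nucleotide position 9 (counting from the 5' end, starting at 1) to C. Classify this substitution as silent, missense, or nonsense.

silent

Position 9 falls in codon 3: CGG → Arg.
After the substitution the codon is CGC → Arg.
Both encode Arg, so the change is synonymous.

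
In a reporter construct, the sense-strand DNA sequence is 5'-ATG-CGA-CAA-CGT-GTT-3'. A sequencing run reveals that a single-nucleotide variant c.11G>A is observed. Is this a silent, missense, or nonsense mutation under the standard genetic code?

missense

Position 11 falls in codon 4: CGT → Arg.
After the substitution the codon is CAT → His.
Arg ≠ His, so this is a missense mutation.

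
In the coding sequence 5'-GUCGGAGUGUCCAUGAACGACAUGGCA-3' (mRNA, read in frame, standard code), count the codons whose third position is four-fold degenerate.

5

Codon 1 GUC (Val): third position 4-fold.
Codon 2 GGA (Gly): third position 4-fold.
Codon 3 GUG (Val): third position 4-fold.
Codon 4 UCC (Ser): third position 4-fold.
Codon 5 AUG (Met): third position 1-fold.
Codon 6 AAC (Asn): third position 2-fold.
Codon 7 GAC (Asp): third position 2-fold.
Codon 8 AUG (Met): third position 1-fold.
Codon 9 GCA (Ala): third position 4-fold.
Four-fold degenerate third positions: 5.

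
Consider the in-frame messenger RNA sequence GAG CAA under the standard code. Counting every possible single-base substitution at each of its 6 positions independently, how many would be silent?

2

Codon 1 (GAG, Glu): 1 synonymous substitution.
Codon 2 (CAA, Gln): 1 synonymous substitution.
Total: 1 + 1 = 2.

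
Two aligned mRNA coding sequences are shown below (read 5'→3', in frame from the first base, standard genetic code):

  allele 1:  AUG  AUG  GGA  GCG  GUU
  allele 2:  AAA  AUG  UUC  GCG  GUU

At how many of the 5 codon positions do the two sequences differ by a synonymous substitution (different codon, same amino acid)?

0

Codon 1: AUG Met / AAA Lys — nonsynonymous.
Codon 2: AUG Met / AUG Met — identical.
Codon 3: GGA Gly / UUC Phe — nonsynonymous.
Codon 4: GCG Ala / GCG Ala — identical.
Codon 5: GUU Val / GUU Val — identical.
Synonymous differences: 0.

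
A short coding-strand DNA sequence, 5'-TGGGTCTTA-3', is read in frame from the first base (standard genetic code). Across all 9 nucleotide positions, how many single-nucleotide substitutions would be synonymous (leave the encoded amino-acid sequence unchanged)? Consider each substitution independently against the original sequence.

Codon 1 (TGG, Trp): 0 synonymous substitutions.
Codon 2 (GTC, Val): 3 synonymous substitutions.
Codon 3 (TTA, Leu): 2 synonymous substitutions.
Total: 0 + 3 + 2 = 5.

5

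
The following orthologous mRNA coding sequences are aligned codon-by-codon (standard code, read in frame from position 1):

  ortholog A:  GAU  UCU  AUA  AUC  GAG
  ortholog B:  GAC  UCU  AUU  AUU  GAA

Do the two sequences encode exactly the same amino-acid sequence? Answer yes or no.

yes

Codon 1: GAU Asp / GAC Asp — synonymous.
Codon 2: UCU Ser / UCU Ser — identical.
Codon 3: AUA Ile / AUU Ile — synonymous.
Codon 4: AUC Ile / AUU Ile — synonymous.
Codon 5: GAG Glu / GAA Glu — synonymous.
Nonsynonymous differences: 0 → same protein.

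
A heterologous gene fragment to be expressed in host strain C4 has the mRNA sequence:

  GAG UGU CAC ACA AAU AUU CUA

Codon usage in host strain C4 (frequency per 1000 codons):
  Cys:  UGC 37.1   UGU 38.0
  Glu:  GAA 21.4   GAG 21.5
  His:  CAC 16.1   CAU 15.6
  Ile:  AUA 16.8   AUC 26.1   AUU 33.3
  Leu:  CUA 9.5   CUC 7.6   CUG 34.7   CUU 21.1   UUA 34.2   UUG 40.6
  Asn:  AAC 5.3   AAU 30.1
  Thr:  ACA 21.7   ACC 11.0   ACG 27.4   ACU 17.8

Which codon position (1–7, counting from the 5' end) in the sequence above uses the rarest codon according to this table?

Codon 1 GAG (Glu): 21.5 per 1000.
Codon 2 UGU (Cys): 38.0 per 1000.
Codon 3 CAC (His): 16.1 per 1000.
Codon 4 ACA (Thr): 21.7 per 1000.
Codon 5 AAU (Asn): 30.1 per 1000.
Codon 6 AUU (Ile): 33.3 per 1000.
Codon 7 CUA (Leu): 9.5 per 1000.
Lowest frequency is 9.5 at codon 7.

7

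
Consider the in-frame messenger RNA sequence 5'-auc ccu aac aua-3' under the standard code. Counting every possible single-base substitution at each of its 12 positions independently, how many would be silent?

Codon 1 (AUC, Ile): 2 synonymous substitutions.
Codon 2 (CCU, Pro): 3 synonymous substitutions.
Codon 3 (AAC, Asn): 1 synonymous substitution.
Codon 4 (AUA, Ile): 2 synonymous substitutions.
Total: 2 + 3 + 1 + 2 = 8.

8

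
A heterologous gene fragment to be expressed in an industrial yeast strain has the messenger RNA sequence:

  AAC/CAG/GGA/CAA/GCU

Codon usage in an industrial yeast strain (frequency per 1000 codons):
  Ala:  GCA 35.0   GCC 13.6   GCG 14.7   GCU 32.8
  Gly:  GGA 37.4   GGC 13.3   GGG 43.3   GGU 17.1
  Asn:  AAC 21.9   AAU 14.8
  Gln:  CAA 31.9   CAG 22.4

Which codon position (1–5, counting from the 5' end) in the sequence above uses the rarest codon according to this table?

Codon 1 AAC (Asn): 21.9 per 1000.
Codon 2 CAG (Gln): 22.4 per 1000.
Codon 3 GGA (Gly): 37.4 per 1000.
Codon 4 CAA (Gln): 31.9 per 1000.
Codon 5 GCU (Ala): 32.8 per 1000.
Lowest frequency is 21.9 at codon 1.

1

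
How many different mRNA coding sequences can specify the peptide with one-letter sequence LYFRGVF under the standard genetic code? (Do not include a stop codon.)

Leu: 6 codons.
Tyr: 2 codons.
Phe: 2 codons.
Arg: 6 codons.
Gly: 4 codons.
Val: 4 codons.
Phe: 2 codons.
6 × 2 × 2 × 6 × 4 × 4 × 2 = 4608.

4608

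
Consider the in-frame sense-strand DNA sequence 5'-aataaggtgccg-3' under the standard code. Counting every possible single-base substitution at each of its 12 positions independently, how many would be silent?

Codon 1 (AAT, Asn): 1 synonymous substitution.
Codon 2 (AAG, Lys): 1 synonymous substitution.
Codon 3 (GTG, Val): 3 synonymous substitutions.
Codon 4 (CCG, Pro): 3 synonymous substitutions.
Total: 1 + 1 + 3 + 3 = 8.

8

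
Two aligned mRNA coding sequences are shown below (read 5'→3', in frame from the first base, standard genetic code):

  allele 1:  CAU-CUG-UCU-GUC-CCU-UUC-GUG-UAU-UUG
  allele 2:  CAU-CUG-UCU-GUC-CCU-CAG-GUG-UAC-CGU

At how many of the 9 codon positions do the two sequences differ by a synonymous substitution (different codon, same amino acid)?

Codon 1: CAU His / CAU His — identical.
Codon 2: CUG Leu / CUG Leu — identical.
Codon 3: UCU Ser / UCU Ser — identical.
Codon 4: GUC Val / GUC Val — identical.
Codon 5: CCU Pro / CCU Pro — identical.
Codon 6: UUC Phe / CAG Gln — nonsynonymous.
Codon 7: GUG Val / GUG Val — identical.
Codon 8: UAU Tyr / UAC Tyr — synonymous.
Codon 9: UUG Leu / CGU Arg — nonsynonymous.
Synonymous differences: 1.

1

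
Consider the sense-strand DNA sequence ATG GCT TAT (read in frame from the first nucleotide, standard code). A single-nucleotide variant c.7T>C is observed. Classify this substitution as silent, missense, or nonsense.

missense

Position 7 falls in codon 3: TAT → Tyr.
After the substitution the codon is CAT → His.
Tyr ≠ His, so this is a missense mutation.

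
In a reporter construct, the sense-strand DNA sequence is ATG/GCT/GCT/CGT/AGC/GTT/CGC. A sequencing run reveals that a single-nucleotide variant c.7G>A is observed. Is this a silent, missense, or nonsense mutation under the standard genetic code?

missense

Position 7 falls in codon 3: GCT → Ala.
After the substitution the codon is ACT → Thr.
Ala ≠ Thr, so this is a missense mutation.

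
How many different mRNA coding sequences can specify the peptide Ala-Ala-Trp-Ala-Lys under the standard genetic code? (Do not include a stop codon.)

128

Ala: 4 codons.
Ala: 4 codons.
Trp: 1 codon.
Ala: 4 codons.
Lys: 2 codons.
4 × 4 × 1 × 4 × 2 = 128.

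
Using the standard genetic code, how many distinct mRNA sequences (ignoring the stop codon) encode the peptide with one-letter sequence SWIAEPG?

Ser: 6 codons.
Trp: 1 codon.
Ile: 3 codons.
Ala: 4 codons.
Glu: 2 codons.
Pro: 4 codons.
Gly: 4 codons.
6 × 1 × 3 × 4 × 2 × 4 × 4 = 2304.

2304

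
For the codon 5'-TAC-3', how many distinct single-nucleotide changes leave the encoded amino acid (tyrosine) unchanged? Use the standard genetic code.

Position 1: none → 0 synonymous.
Position 2: none → 0 synonymous.
Position 3: TAT → 1 synonymous.
Total: 0 + 0 + 1 = 1.

1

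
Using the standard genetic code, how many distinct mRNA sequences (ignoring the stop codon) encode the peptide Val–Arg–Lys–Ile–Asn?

Val: 4 codons.
Arg: 6 codons.
Lys: 2 codons.
Ile: 3 codons.
Asn: 2 codons.
4 × 6 × 2 × 3 × 2 = 288.

288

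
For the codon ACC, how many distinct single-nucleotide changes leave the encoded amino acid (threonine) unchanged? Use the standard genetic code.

3

Position 1: none → 0 synonymous.
Position 2: none → 0 synonymous.
Position 3: ACU, ACA, ACG → 3 synonymous.
Total: 0 + 0 + 3 = 3.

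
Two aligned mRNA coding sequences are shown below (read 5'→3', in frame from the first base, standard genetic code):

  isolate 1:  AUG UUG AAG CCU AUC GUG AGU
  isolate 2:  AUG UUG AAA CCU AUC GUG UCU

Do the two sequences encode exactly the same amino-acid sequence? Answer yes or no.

yes

Codon 1: AUG Met / AUG Met — identical.
Codon 2: UUG Leu / UUG Leu — identical.
Codon 3: AAG Lys / AAA Lys — synonymous.
Codon 4: CCU Pro / CCU Pro — identical.
Codon 5: AUC Ile / AUC Ile — identical.
Codon 6: GUG Val / GUG Val — identical.
Codon 7: AGU Ser / UCU Ser — synonymous.
Nonsynonymous differences: 0 → same protein.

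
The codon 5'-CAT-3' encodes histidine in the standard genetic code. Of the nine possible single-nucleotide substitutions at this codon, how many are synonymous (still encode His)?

Position 1: none → 0 synonymous.
Position 2: none → 0 synonymous.
Position 3: CAC → 1 synonymous.
Total: 0 + 0 + 1 = 1.

1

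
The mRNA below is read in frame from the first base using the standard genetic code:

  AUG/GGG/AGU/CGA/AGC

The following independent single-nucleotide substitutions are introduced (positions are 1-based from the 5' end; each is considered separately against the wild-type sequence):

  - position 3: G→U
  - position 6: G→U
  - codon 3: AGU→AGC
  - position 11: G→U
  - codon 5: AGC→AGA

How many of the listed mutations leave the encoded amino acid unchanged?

2

Codon 1: AUG (Met) → AUU (Ile) — missense.
Codon 2: GGG (Gly) → GGU (Gly) — synonymous.
Codon 3: AGU (Ser) → AGC (Ser) — synonymous.
Codon 4: CGA (Arg) → CUA (Leu) — missense.
Codon 5: AGC (Ser) → AGA (Arg) — missense.
Synonymous: 2 of 5.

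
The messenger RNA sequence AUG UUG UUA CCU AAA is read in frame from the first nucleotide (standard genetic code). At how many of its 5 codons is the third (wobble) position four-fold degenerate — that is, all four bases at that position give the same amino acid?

Codon 1 AUG (Met): third position 1-fold.
Codon 2 UUG (Leu): third position 2-fold.
Codon 3 UUA (Leu): third position 2-fold.
Codon 4 CCU (Pro): third position 4-fold.
Codon 5 AAA (Lys): third position 2-fold.
Four-fold degenerate third positions: 1.

1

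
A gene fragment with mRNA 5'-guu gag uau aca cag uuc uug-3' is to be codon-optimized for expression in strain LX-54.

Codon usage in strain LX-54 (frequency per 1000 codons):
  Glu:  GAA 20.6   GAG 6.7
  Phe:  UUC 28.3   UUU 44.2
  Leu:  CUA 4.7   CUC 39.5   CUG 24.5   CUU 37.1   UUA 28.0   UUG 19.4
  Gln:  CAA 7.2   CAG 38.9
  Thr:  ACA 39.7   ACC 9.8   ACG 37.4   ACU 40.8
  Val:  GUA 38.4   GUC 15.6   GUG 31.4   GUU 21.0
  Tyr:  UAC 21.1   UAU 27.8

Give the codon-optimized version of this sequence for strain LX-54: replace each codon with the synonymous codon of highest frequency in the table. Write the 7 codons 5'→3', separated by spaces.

Codon 1 (Val): best is GUA at 38.4.
Codon 2 (Glu): best is GAA at 20.6.
Codon 3 (Tyr): best is UAU at 27.8.
Codon 4 (Thr): best is ACU at 40.8.
Codon 5 (Gln): best is CAG at 38.9.
Codon 6 (Phe): best is UUU at 44.2.
Codon 7 (Leu): best is CUC at 39.5.

GUA GAA UAU ACU CAG UUU CUC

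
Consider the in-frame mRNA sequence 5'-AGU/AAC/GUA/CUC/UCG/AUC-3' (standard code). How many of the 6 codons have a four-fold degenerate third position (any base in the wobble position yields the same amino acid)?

Codon 1 AGU (Ser): third position 2-fold.
Codon 2 AAC (Asn): third position 2-fold.
Codon 3 GUA (Val): third position 4-fold.
Codon 4 CUC (Leu): third position 4-fold.
Codon 5 UCG (Ser): third position 4-fold.
Codon 6 AUC (Ile): third position 3-fold.
Four-fold degenerate third positions: 3.

3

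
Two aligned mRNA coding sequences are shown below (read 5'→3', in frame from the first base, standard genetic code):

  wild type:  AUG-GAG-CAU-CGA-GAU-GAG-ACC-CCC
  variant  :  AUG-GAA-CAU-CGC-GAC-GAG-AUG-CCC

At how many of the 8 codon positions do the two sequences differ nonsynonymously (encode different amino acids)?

1

Codon 1: AUG Met / AUG Met — identical.
Codon 2: GAG Glu / GAA Glu — synonymous.
Codon 3: CAU His / CAU His — identical.
Codon 4: CGA Arg / CGC Arg — synonymous.
Codon 5: GAU Asp / GAC Asp — synonymous.
Codon 6: GAG Glu / GAG Glu — identical.
Codon 7: ACC Thr / AUG Met — nonsynonymous.
Codon 8: CCC Pro / CCC Pro — identical.
Nonsynonymous differences: 1.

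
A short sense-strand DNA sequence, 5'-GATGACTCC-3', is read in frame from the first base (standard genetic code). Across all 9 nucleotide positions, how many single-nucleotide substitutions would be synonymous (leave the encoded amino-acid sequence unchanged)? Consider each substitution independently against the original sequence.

5

Codon 1 (GAT, Asp): 1 synonymous substitution.
Codon 2 (GAC, Asp): 1 synonymous substitution.
Codon 3 (TCC, Ser): 3 synonymous substitutions.
Total: 1 + 1 + 3 = 5.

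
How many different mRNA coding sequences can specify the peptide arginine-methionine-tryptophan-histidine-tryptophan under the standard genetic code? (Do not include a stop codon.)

12

Arg: 6 codons.
Met: 1 codon.
Trp: 1 codon.
His: 2 codons.
Trp: 1 codon.
6 × 1 × 1 × 2 × 1 = 12.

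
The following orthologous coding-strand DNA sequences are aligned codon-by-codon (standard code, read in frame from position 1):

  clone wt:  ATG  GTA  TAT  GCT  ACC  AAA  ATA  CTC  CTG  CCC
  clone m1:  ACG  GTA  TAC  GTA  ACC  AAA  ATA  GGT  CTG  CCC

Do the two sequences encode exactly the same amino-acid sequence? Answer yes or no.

no

Codon 1: ATG Met / ACG Thr — nonsynonymous.
Codon 2: GTA Val / GTA Val — identical.
Codon 3: TAT Tyr / TAC Tyr — synonymous.
Codon 4: GCT Ala / GTA Val — nonsynonymous.
Codon 5: ACC Thr / ACC Thr — identical.
Codon 6: AAA Lys / AAA Lys — identical.
Codon 7: ATA Ile / ATA Ile — identical.
Codon 8: CTC Leu / GGT Gly — nonsynonymous.
Codon 9: CTG Leu / CTG Leu — identical.
Codon 10: CCC Pro / CCC Pro — identical.
Nonsynonymous differences: 3 → different protein.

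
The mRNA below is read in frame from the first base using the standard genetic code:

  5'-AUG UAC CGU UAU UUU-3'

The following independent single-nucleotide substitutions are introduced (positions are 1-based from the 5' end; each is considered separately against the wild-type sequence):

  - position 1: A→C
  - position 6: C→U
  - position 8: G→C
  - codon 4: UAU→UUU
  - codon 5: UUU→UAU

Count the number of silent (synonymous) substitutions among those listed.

Codon 1: AUG (Met) → CUG (Leu) — missense.
Codon 2: UAC (Tyr) → UAU (Tyr) — synonymous.
Codon 3: CGU (Arg) → CCU (Pro) — missense.
Codon 4: UAU (Tyr) → UUU (Phe) — missense.
Codon 5: UUU (Phe) → UAU (Tyr) — missense.
Synonymous: 1 of 5.

1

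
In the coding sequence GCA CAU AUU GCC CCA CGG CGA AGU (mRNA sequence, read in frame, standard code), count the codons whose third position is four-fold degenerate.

5

Codon 1 GCA (Ala): third position 4-fold.
Codon 2 CAU (His): third position 2-fold.
Codon 3 AUU (Ile): third position 3-fold.
Codon 4 GCC (Ala): third position 4-fold.
Codon 5 CCA (Pro): third position 4-fold.
Codon 6 CGG (Arg): third position 4-fold.
Codon 7 CGA (Arg): third position 4-fold.
Codon 8 AGU (Ser): third position 2-fold.
Four-fold degenerate third positions: 5.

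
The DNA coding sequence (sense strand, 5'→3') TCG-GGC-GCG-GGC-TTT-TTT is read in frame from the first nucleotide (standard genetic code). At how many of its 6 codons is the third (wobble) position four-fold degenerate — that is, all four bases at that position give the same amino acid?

Codon 1 TCG (Ser): third position 4-fold.
Codon 2 GGC (Gly): third position 4-fold.
Codon 3 GCG (Ala): third position 4-fold.
Codon 4 GGC (Gly): third position 4-fold.
Codon 5 TTT (Phe): third position 2-fold.
Codon 6 TTT (Phe): third position 2-fold.
Four-fold degenerate third positions: 4.

4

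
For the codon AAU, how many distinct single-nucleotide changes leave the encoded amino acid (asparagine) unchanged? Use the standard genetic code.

1

Position 1: none → 0 synonymous.
Position 2: none → 0 synonymous.
Position 3: AAC → 1 synonymous.
Total: 0 + 0 + 1 = 1.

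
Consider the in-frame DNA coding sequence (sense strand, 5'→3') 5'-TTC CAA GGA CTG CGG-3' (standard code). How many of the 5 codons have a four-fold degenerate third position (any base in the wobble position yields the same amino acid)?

3

Codon 1 TTC (Phe): third position 2-fold.
Codon 2 CAA (Gln): third position 2-fold.
Codon 3 GGA (Gly): third position 4-fold.
Codon 4 CTG (Leu): third position 4-fold.
Codon 5 CGG (Arg): third position 4-fold.
Four-fold degenerate third positions: 3.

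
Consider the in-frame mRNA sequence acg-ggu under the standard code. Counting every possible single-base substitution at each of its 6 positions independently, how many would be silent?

6

Codon 1 (ACG, Thr): 3 synonymous substitutions.
Codon 2 (GGU, Gly): 3 synonymous substitutions.
Total: 3 + 3 = 6.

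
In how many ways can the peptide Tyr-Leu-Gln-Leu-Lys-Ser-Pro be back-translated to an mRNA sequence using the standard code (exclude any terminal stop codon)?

Tyr: 2 codons.
Leu: 6 codons.
Gln: 2 codons.
Leu: 6 codons.
Lys: 2 codons.
Ser: 6 codons.
Pro: 4 codons.
2 × 6 × 2 × 6 × 2 × 6 × 4 = 6912.

6912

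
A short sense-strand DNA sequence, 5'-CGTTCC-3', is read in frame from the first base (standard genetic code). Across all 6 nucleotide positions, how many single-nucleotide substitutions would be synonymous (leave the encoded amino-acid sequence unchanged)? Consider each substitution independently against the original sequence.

Codon 1 (CGT, Arg): 3 synonymous substitutions.
Codon 2 (TCC, Ser): 3 synonymous substitutions.
Total: 3 + 3 = 6.

6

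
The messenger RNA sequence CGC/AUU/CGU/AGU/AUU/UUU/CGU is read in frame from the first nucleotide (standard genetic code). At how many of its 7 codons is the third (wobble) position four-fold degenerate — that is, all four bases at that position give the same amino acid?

Codon 1 CGC (Arg): third position 4-fold.
Codon 2 AUU (Ile): third position 3-fold.
Codon 3 CGU (Arg): third position 4-fold.
Codon 4 AGU (Ser): third position 2-fold.
Codon 5 AUU (Ile): third position 3-fold.
Codon 6 UUU (Phe): third position 2-fold.
Codon 7 CGU (Arg): third position 4-fold.
Four-fold degenerate third positions: 3.

3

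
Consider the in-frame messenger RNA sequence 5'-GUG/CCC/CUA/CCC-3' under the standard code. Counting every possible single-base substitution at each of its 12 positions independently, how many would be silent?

13

Codon 1 (GUG, Val): 3 synonymous substitutions.
Codon 2 (CCC, Pro): 3 synonymous substitutions.
Codon 3 (CUA, Leu): 4 synonymous substitutions.
Codon 4 (CCC, Pro): 3 synonymous substitutions.
Total: 3 + 3 + 4 + 3 = 13.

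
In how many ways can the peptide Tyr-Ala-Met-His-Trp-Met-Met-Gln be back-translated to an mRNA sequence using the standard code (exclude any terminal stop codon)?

Tyr: 2 codons.
Ala: 4 codons.
Met: 1 codon.
His: 2 codons.
Trp: 1 codon.
Met: 1 codon.
Met: 1 codon.
Gln: 2 codons.
2 × 4 × 1 × 2 × 1 × 1 × 1 × 2 = 32.

32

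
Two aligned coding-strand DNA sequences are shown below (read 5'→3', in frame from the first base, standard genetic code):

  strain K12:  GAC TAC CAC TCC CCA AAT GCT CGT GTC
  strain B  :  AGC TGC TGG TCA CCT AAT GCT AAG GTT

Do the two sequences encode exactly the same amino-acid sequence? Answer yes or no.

no

Codon 1: GAC Asp / AGC Ser — nonsynonymous.
Codon 2: TAC Tyr / TGC Cys — nonsynonymous.
Codon 3: CAC His / TGG Trp — nonsynonymous.
Codon 4: TCC Ser / TCA Ser — synonymous.
Codon 5: CCA Pro / CCT Pro — synonymous.
Codon 6: AAT Asn / AAT Asn — identical.
Codon 7: GCT Ala / GCT Ala — identical.
Codon 8: CGT Arg / AAG Lys — nonsynonymous.
Codon 9: GTC Val / GTT Val — synonymous.
Nonsynonymous differences: 4 → different protein.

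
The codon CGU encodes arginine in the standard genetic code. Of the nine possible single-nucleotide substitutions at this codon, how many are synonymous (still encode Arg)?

Position 1: none → 0 synonymous.
Position 2: none → 0 synonymous.
Position 3: CGC, CGA, CGG → 3 synonymous.
Total: 0 + 0 + 3 = 3.

3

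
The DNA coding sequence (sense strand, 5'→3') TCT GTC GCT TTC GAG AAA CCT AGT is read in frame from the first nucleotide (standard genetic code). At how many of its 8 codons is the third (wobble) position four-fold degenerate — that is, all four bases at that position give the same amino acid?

4

Codon 1 TCT (Ser): third position 4-fold.
Codon 2 GTC (Val): third position 4-fold.
Codon 3 GCT (Ala): third position 4-fold.
Codon 4 TTC (Phe): third position 2-fold.
Codon 5 GAG (Glu): third position 2-fold.
Codon 6 AAA (Lys): third position 2-fold.
Codon 7 CCT (Pro): third position 4-fold.
Codon 8 AGT (Ser): third position 2-fold.
Four-fold degenerate third positions: 4.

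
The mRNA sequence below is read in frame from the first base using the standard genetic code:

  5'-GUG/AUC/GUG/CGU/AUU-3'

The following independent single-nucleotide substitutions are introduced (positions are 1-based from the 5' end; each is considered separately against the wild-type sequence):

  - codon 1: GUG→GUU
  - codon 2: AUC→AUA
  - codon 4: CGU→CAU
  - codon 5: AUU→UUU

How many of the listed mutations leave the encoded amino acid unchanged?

2

Codon 1: GUG (Val) → GUU (Val) — synonymous.
Codon 2: AUC (Ile) → AUA (Ile) — synonymous.
Codon 4: CGU (Arg) → CAU (His) — missense.
Codon 5: AUU (Ile) → UUU (Phe) — missense.
Synonymous: 2 of 4.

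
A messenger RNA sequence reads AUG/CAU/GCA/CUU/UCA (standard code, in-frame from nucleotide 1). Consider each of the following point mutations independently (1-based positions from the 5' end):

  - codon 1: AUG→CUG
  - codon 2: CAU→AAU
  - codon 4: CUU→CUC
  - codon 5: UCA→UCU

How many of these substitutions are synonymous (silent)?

Codon 1: AUG (Met) → CUG (Leu) — missense.
Codon 2: CAU (His) → AAU (Asn) — missense.
Codon 4: CUU (Leu) → CUC (Leu) — synonymous.
Codon 5: UCA (Ser) → UCU (Ser) — synonymous.
Synonymous: 2 of 4.

2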